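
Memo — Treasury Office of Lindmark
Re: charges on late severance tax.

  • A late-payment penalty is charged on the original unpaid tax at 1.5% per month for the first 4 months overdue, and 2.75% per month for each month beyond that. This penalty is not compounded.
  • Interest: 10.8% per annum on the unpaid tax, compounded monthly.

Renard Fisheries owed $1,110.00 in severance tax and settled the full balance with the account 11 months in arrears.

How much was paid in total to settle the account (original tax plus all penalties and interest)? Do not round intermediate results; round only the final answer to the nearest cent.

Penalty, months 1–4: 4 × 1.5% × $1,110.00 = $66.60
Penalty, months 5–11: 7 × 2.75% × $1,110.00 = $213.68…
Interest (10.8%/yr ÷ 12 = 0.9%/month): $1,110.00 × ((1 + 0.009)^11 − 1) = $114.9710…
Total = $1,110.00 + $280.2750 + $114.9710… = $1,505.25

$1,505.25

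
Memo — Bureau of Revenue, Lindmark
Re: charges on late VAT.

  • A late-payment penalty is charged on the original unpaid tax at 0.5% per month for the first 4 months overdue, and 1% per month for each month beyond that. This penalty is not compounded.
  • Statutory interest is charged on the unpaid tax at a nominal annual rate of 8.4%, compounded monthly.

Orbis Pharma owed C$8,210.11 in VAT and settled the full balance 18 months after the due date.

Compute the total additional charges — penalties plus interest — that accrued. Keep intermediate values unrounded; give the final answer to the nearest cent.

C$2,412.00

Penalty, months 1–4: 4 × 0.5% × C$8,210.11 = C$164.20…
Penalty, months 5–18: 14 × 1% × C$8,210.11 = C$1,149.42…
Interest (8.4%/yr ÷ 12 = 0.7%/month): C$8,210.11 × ((1 + 0.007)^18 − 1) = C$1,098.3845…
Penalties + interest = C$1,313.6176 + C$1,098.3845… = C$2,412.00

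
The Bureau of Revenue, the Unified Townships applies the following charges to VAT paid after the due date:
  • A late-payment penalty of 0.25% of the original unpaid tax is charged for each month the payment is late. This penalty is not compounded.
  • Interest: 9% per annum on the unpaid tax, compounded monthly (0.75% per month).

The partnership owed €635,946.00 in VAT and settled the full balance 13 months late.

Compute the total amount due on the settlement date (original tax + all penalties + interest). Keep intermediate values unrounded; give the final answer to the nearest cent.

Late-payment penalty = 0.25% × €635,946.00 × 13 mo = €20,668.25…
Interest: €635,946.00 × ((1 + 0.0075)^13 − 1) = €635,946.00 × 0.1020104… = €64,873.1373…
Total = €635,946.00 + €20,668.2450 + €64,873.1373… = €721,487.38

€721,487.38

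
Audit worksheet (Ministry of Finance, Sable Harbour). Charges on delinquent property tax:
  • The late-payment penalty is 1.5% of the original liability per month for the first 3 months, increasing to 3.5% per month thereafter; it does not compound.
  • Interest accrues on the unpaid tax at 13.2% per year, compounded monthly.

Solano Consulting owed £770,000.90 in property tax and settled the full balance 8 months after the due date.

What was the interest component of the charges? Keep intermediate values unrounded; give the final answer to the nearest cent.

Interest (13.2%/yr ÷ 12 = 1.1%/month): £770,000.90 × ((1 + 0.011)^8 − 1) = £70,427.0312…

£70,427.03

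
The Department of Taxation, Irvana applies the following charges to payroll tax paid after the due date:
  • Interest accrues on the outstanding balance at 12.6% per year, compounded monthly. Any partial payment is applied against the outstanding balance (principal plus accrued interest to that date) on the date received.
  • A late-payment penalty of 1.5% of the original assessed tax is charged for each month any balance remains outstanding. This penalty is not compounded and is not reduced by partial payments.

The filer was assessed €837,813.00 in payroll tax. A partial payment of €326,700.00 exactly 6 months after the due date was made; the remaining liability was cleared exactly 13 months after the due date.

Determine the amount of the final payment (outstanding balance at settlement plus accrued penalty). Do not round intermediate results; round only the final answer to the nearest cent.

Monthly rate = 12.6% ÷ 12 = 1.05%
Balance at month 6: €837,813.0000 × (1 + 0.0105)^6 = €892,000.3031…
After €326,700.00 payment: €892,000.3031… − €326,700.00 = €565,300.3031…
Balance at month 13: €565,300.3031… × (1 + 0.0105)^7 = €608,181.8331…
Penalty: 13 × 1.5% × €837,813.00 = €163,373.54…
Final settlement = outstanding balance + penalty = €608,181.8331… + €163,373.54… = €771,555.37

€771,555.37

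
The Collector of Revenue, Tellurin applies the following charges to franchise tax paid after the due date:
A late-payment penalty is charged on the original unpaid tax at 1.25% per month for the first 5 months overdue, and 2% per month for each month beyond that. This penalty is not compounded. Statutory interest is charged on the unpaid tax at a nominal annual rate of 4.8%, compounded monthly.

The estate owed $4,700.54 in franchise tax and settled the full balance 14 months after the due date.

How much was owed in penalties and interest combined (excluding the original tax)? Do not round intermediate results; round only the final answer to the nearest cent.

$1,410.07

Penalty, months 1–5: 5 × 1.25% × $4,700.54 = $293.78…
Penalty, months 6–14: 9 × 2% × $4,700.54 = $846.10…
Interest (4.8%/yr ÷ 12 = 0.4%/month): $4,700.54 × ((1 + 0.004)^14 − 1) = $270.1849…
Penalties + interest = $1,139.8810… + $270.1849… = $1,410.07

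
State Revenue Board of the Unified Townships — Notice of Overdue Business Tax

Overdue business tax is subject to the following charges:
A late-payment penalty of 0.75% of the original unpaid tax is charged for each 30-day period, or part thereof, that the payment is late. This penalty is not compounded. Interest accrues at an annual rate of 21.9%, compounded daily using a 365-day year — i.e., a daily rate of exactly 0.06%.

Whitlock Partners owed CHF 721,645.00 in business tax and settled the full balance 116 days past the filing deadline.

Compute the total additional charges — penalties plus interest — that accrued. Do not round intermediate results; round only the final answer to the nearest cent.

Penalty periods: ⌈116/30⌉ = 4; penalty = 4 × 0.75% × CHF 721,645.00 = CHF 21,649.35
Interest: CHF 721,645.00 × ((1 + 0.0006)^116 − 1) = CHF 721,645.00 × 0.07205689… = CHF 51,999.4929…
Penalties + interest = CHF 21,649.3500 + CHF 51,999.4929… = CHF 73,648.84

CHF 73,648.84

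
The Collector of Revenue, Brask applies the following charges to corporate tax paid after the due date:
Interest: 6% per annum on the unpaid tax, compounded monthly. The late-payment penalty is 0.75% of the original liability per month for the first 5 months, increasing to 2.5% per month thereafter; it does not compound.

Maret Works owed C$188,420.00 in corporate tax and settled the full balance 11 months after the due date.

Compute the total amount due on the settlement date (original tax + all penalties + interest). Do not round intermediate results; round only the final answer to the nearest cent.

Penalty, months 1–5: 5 × 0.75% × C$188,420.00 = C$7,065.75
Penalty, months 6–11: 6 × 2.5% × C$188,420.00 = C$28,263.00
Interest (6%/yr ÷ 12 = 0.5%/month): C$188,420.00 × ((1 + 0.005)^11 − 1) = C$10,626.1028…
Total = C$188,420.00 + C$35,328.7500 + C$10,626.1028… = C$234,374.85

C$234,374.85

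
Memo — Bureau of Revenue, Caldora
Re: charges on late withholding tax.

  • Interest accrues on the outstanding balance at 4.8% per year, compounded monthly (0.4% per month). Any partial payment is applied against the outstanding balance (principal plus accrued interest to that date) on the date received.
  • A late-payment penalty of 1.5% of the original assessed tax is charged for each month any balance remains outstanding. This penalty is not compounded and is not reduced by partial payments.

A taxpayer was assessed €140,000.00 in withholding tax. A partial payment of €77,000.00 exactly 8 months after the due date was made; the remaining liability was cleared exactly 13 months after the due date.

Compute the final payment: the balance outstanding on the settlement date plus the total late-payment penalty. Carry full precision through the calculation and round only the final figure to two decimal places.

Balance at month 8: €140,000.0000 × (1 + 0.004)^8 = €144,543.2243…
After €77,000.00 payment: €144,543.2243… − €77,000.00 = €67,543.2243…
Balance at month 13: €67,543.2243… × (1 + 0.004)^5 = €68,904.9390…
Penalty: 13 × 1.5% × €140,000.00 = €27,300.00
Final settlement = outstanding balance + penalty = €68,904.9390… + €27,300.00 = €96,204.94

€96,204.94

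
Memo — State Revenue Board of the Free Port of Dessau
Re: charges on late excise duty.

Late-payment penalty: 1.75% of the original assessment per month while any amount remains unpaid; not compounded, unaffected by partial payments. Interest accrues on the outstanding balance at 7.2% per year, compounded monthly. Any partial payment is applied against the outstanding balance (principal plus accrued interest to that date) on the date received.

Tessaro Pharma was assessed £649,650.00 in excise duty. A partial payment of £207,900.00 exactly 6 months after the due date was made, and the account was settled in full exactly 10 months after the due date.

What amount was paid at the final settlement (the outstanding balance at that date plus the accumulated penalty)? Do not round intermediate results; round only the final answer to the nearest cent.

Monthly rate = 7.2% ÷ 12 = 0.6%
Balance at month 6: £649,650.0000 × (1 + 0.006)^6 = £673,391.0301…
After £207,900.00 payment: £673,391.0301… − £207,900.00 = £465,491.0301…
Balance at month 10: £465,491.0301… × (1 + 0.006)^4 = £476,763.7637…
Penalty: 10 × 1.75% × £649,650.00 = £113,688.75
Final settlement = outstanding balance + penalty = £476,763.7637… + £113,688.75 = £590,452.51

£590,452.51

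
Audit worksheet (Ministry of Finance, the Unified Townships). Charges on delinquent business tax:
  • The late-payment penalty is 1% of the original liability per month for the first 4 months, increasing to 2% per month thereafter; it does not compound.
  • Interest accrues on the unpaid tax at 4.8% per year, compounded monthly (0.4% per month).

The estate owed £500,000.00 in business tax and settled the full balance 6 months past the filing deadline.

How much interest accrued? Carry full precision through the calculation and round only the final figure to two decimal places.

£12,120.64

Interest: £500,000.00 × ((1 + 0.004)^6 − 1) = £500,000.00 × 0.0242413… = £12,120.6419…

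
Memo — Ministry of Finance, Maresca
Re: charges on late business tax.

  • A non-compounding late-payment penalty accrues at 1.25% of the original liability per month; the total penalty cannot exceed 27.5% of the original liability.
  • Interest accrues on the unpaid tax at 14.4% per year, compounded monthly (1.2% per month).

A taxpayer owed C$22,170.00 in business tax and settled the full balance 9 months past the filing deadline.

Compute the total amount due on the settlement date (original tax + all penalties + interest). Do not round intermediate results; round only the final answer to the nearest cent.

C$27,176.69

Penalty: 9 × 1.25% × C$22,170.00 = C$2,494.13… (below the 27.5% cap of C$6,096.75)
Interest: C$22,170.00 × ((1 + 0.012)^9 − 1) = C$22,170.00 × 0.1133318… = C$2,512.5659…
Total = C$22,170.00 + C$2,494.1250 + C$2,512.5659… = C$27,176.69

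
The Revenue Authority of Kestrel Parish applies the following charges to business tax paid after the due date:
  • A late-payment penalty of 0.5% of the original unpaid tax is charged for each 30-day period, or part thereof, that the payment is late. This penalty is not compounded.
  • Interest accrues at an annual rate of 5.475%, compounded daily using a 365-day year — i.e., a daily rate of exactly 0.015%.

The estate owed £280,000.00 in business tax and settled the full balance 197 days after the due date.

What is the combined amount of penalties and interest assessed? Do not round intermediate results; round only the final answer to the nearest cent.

Penalty periods: ⌈197/30⌉ = 7; penalty = 7 × 0.5% × £280,000.00 = £9,800.00
Interest: £280,000.00 × ((1 + 0.00015)^197 − 1) = £280,000.00 × 0.02998865… = £8,396.8223…
Penalties + interest = £9,800.0000 + £8,396.8223… = £18,196.82

£18,196.82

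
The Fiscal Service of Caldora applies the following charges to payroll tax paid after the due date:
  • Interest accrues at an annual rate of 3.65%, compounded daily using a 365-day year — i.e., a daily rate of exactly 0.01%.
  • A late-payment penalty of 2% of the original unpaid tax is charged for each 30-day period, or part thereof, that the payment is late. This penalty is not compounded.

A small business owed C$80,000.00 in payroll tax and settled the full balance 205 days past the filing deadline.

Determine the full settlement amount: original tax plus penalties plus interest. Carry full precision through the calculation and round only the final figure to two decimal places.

C$92,856.84

Penalty periods: ⌈205/30⌉ = 7; penalty = 7 × 2% × C$80,000.00 = C$11,200.00
Interest: C$80,000.00 × ((1 + 0.0001)^205 − 1) = C$80,000.00 × 0.02071052… = C$1,656.8418…
Total = C$80,000.00 + C$11,200.0000 + C$1,656.8418… = C$92,856.84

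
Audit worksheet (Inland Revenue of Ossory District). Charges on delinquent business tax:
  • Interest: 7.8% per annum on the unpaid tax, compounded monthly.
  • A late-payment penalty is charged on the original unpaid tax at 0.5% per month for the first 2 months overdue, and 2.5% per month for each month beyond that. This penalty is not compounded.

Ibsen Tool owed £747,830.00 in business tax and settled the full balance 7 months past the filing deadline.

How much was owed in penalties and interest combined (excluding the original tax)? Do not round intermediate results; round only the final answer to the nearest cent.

Penalty, months 1–2: 2 × 0.5% × £747,830.00 = £7,478.30
Penalty, months 3–7: 5 × 2.5% × £747,830.00 = £93,478.75
Interest (7.8%/yr ÷ 12 = 0.65%/month): £747,830.00 × ((1 + 0.0065)^7 − 1) = £34,697.0121…
Penalties + interest = £100,957.0500 + £34,697.0121… = £135,654.06

£135,654.06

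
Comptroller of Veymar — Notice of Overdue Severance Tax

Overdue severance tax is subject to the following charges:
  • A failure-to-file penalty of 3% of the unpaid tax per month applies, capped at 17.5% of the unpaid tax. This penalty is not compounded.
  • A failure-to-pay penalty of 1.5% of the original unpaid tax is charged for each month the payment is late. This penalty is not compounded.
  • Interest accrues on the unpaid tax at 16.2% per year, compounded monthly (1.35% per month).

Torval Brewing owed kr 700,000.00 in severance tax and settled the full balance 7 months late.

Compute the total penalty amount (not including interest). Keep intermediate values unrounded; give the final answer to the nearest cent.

Failure-to-file: 7 × 3% × kr 700,000.00 = kr 147,000.00, capped at 17.5% × kr 700,000.00 = kr 122,500.00
Failure-to-pay penalty = 1.5% × kr 700,000.00 × 7 mo = kr 73,500.00
Total penalty = kr 122,500.00 + kr 73,500.00 = kr 196,000.00

kr 196,000.00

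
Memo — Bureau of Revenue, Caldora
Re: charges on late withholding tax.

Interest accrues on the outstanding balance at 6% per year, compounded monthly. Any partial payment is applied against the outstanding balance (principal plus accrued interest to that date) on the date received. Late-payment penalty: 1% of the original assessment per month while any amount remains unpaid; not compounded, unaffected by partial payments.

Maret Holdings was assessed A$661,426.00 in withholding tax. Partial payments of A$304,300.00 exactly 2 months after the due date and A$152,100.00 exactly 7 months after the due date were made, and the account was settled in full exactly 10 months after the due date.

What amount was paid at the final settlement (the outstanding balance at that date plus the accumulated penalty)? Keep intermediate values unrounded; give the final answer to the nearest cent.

Monthly rate = 6% ÷ 12 = 0.5%
Balance at month 2: A$661,426.0000 × (1 + 0.005)^2 = A$668,056.7957…
After A$304,300.00 payment: A$668,056.7957… − A$304,300.00 = A$363,756.7957…
Balance at month 7: A$363,756.7957… × (1 + 0.005)^5 = A$372,942.1106…
After A$152,100.00 payment: A$372,942.1106… − A$152,100.00 = A$220,842.1106…
Balance at month 10: A$220,842.1106… × (1 + 0.005)^3 = A$224,171.3330…
Penalty: 10 × 1% × A$661,426.00 = A$66,142.60
Final settlement = outstanding balance + penalty = A$224,171.3330… + A$66,142.60 = A$290,313.93

A$290,313.93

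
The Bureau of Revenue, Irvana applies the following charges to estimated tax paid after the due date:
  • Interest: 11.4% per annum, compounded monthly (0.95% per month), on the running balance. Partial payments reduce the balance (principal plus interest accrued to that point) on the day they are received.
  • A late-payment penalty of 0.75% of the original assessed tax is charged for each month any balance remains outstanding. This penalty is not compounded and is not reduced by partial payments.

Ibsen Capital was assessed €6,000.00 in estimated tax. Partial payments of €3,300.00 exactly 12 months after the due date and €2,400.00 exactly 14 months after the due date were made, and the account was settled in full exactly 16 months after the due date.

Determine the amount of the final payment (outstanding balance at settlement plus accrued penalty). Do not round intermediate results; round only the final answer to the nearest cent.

Balance at month 12: €6,000.0000 × (1 + 0.0095)^12 = €6,720.8953…
After €3,300.00 payment: €6,720.8953… − €3,300.00 = €3,420.8953…
Balance at month 14: €3,420.8953… × (1 + 0.0095)^2 = €3,486.2010…
After €2,400.00 payment: €3,486.2010… − €2,400.00 = €1,086.2010…
Balance at month 16: €1,086.2010… × (1 + 0.0095)^2 = €1,106.9369…
Penalty: 16 × 0.75% × €6,000.00 = €720.00
Final settlement = outstanding balance + penalty = €1,106.9369… + €720.00 = €1,826.94

€1,826.94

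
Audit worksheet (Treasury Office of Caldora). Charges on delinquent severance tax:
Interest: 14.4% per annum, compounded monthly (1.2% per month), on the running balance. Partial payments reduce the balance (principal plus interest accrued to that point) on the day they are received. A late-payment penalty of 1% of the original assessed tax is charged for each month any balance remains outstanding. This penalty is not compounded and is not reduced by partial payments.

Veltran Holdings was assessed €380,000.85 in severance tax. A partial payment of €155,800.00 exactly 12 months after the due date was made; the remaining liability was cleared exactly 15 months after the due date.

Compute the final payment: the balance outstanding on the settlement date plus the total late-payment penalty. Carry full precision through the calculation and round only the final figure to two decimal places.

Balance at month 12: €380,000.8500 × (1 + 0.012)^12 = €438,480.9380…
After €155,800.00 payment: €438,480.9380… − €155,800.00 = €282,680.9380…
Balance at month 15: €282,680.9380… × (1 + 0.012)^3 = €292,980.0584…
Penalty: 15 × 1% × €380,000.85 = €57,000.13…
Final settlement = outstanding balance + penalty = €292,980.0584… + €57,000.13… = €349,980.19

€349,980.19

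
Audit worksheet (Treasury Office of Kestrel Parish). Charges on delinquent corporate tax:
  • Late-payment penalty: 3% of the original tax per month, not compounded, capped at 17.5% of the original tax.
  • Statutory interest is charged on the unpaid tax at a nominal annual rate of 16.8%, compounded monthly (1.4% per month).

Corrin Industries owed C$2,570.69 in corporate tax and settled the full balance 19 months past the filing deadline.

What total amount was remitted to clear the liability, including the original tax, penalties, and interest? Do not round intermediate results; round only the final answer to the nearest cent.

Penalty (uncapped): 19 × 3% × C$2,570.69 = C$1,465.29…; cap = 17.5% × C$2,570.69 = C$449.87… → penalty = C$449.87…
Interest: C$2,570.69 × ((1 + 0.014)^19 − 1) = C$2,570.69 × 0.3023303… = C$777.1975…
Total = C$2,570.69 + C$449.8708… + C$777.1975… = C$3,797.76

C$3,797.76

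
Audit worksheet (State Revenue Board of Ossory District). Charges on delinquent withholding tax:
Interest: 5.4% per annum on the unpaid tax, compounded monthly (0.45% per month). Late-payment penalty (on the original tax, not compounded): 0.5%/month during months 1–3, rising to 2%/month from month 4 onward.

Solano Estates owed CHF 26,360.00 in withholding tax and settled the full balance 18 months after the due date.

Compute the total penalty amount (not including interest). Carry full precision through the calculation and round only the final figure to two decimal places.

CHF 8,303.40

Penalty, months 1–3: 3 × 0.5% × CHF 26,360.00 = CHF 395.40
Penalty, months 4–18: 15 × 2% × CHF 26,360.00 = CHF 7,908.00
Total penalty = CHF 395.40 + CHF 7,908.00 = CHF 8,303.40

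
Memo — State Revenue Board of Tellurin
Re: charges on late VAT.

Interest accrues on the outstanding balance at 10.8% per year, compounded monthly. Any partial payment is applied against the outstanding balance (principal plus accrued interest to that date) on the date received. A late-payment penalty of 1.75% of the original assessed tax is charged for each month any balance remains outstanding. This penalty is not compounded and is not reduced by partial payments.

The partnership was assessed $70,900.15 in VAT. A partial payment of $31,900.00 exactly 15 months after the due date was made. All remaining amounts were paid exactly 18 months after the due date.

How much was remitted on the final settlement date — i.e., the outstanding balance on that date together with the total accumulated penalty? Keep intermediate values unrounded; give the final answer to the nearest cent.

$72,872.75

Monthly rate = 10.8% ÷ 12 = 0.9%
Balance at month 15: $70,900.1500 × (1 + 0.009)^15 = $81,098.8410…
After $31,900.00 payment: $81,098.8410… − $31,900.00 = $49,198.8410…
Balance at month 18: $49,198.8410… × (1 + 0.009)^3 = $50,539.2009…
Penalty: 18 × 1.75% × $70,900.15 = $22,333.55…
Final settlement = outstanding balance + penalty = $50,539.2009… + $22,333.55… = $72,872.75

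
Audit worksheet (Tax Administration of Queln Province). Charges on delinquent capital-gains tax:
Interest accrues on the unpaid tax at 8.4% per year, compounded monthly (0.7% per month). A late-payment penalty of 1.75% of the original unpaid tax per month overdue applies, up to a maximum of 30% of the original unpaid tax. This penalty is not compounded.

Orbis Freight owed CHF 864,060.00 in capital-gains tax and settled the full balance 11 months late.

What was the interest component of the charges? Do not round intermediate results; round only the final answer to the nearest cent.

Interest: CHF 864,060.00 × ((1 + 0.007)^11 − 1) = CHF 864,060.00 × 0.0797524… = CHF 68,910.8546…

CHF 68,910.85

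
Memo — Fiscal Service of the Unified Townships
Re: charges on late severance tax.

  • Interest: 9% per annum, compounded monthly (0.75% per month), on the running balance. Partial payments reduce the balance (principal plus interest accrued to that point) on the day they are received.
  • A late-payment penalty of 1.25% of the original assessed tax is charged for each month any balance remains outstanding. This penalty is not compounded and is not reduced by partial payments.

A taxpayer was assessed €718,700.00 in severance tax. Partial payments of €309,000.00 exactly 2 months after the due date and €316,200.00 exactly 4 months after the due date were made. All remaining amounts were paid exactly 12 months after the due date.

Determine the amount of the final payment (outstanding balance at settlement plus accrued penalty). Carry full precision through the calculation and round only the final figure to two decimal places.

€225,273.46

Balance at month 2: €718,700.0000 × (1 + 0.0075)^2 = €729,520.9269…
After €309,000.00 payment: €729,520.9269… − €309,000.00 = €420,520.9269…
Balance at month 4: €420,520.9269… × (1 + 0.0075)^2 = €426,852.3951…
After €316,200.00 payment: €426,852.3951… − €316,200.00 = €110,652.3951…
Balance at month 12: €110,652.3951… × (1 + 0.0075)^8 = €117,468.4551…
Penalty: 12 × 1.25% × €718,700.00 = €107,805.00
Final settlement = outstanding balance + penalty = €117,468.4551… + €107,805.00 = €225,273.46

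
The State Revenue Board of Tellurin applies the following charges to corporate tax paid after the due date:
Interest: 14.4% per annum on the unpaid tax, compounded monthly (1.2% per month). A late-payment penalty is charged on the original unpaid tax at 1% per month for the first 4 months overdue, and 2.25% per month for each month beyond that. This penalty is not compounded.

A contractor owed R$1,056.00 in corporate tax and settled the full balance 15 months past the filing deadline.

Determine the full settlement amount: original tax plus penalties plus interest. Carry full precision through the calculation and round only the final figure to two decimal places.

Penalty, months 1–4: 4 × 1% × R$1,056.00 = R$42.24
Penalty, months 5–15: 11 × 2.25% × R$1,056.00 = R$261.36
Interest: R$1,056.00 × ((1 + 0.012)^15 − 1) = R$1,056.00 × 0.1959353… = R$206.9077…
Total = R$1,056.00 + R$303.6000 + R$206.9077… = R$1,566.51

R$1,566.51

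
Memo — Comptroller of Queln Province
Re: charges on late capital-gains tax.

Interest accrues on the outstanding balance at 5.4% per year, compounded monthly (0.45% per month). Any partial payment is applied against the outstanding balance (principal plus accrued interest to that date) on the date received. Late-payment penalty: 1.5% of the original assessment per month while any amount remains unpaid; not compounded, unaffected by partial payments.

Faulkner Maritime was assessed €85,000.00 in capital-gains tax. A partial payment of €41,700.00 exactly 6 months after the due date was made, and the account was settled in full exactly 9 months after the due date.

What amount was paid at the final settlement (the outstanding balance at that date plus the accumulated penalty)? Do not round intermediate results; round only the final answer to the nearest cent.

Balance at month 6: €85,000.0000 × (1 + 0.0045)^6 = €87,320.9742…
After €41,700.00 payment: €87,320.9742… − €41,700.00 = €45,620.9742…
Balance at month 9: €45,620.9742… × (1 + 0.0045)^3 = €46,239.6330…
Penalty: 9 × 1.5% × €85,000.00 = €11,475.00
Final settlement = outstanding balance + penalty = €46,239.6330… + €11,475.00 = €57,714.63

€57,714.63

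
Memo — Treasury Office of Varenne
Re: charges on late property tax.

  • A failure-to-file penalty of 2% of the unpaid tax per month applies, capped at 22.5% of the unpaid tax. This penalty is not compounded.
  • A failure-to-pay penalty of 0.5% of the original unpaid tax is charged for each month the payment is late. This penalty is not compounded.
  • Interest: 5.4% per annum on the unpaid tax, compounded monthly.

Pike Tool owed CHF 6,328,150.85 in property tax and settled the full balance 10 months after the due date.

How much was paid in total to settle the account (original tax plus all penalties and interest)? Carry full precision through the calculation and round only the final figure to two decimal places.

CHF 8,200,791.62

Failure-to-file: 10 × 2% × CHF 6,328,150.85 = CHF 1,265,630.17 (under the 22.5% cap)
Failure-to-pay penalty = 0.5% × CHF 6,328,150.85 × 10 mo = CHF 316,407.54…
Interest (5.4%/yr ÷ 12 = 0.45%/month): CHF 6,328,150.85 × ((1 + 0.0045)^10 − 1) = CHF 290,603.0619…
Total = CHF 6,328,150.85 + CHF 1,582,037.7125 + CHF 290,603.0619… = CHF 8,200,791.62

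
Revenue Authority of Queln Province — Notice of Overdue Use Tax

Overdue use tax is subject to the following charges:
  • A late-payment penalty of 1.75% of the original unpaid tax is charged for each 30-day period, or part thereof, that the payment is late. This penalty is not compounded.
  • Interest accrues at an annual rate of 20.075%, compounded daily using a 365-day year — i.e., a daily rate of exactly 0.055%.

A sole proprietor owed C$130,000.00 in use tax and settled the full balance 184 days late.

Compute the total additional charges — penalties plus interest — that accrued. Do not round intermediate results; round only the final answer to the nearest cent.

C$29,765.73

Penalty periods: ⌈184/30⌉ = 7; penalty = 7 × 1.75% × C$130,000.00 = C$15,925.00
Interest: C$130,000.00 × ((1 + 0.00055)^184 − 1) = C$130,000.00 × 0.10646714… = C$13,840.7278…
Penalties + interest = C$15,925.0000 + C$13,840.7278… = C$29,765.73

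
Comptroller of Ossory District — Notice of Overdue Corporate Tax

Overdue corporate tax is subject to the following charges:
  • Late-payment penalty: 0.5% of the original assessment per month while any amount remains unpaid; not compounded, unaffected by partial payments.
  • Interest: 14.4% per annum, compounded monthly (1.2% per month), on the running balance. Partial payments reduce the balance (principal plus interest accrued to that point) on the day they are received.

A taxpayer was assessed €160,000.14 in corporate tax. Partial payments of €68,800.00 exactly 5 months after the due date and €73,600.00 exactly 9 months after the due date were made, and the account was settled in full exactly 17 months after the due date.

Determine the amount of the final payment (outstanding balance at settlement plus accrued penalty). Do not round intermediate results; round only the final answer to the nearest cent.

Balance at month 5: €160,000.1400 × (1 + 0.012)^5 = €169,833.3300…
After €68,800.00 payment: €169,833.3300… − €68,800.00 = €101,033.3300…
Balance at month 9: €101,033.3300… × (1 + 0.012)^4 = €105,970.9231…
After €73,600.00 payment: €105,970.9231… − €73,600.00 = €32,370.9231…
Balance at month 17: €32,370.9231… × (1 + 0.012)^8 = €35,612.2312…
Penalty: 17 × 0.5% × €160,000.14 = €13,600.01…
Final settlement = outstanding balance + penalty = €35,612.2312… + €13,600.01… = €49,212.24

€49,212.24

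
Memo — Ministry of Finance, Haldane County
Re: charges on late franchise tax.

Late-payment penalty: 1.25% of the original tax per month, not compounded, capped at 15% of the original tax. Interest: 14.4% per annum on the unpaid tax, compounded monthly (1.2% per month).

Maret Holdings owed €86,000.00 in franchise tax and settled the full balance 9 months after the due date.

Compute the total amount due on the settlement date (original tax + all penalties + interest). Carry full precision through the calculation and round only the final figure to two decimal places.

Penalty: 9 × 1.25% × €86,000.00 = €9,675.00 (below the 15% cap of €12,900.00)
Interest: €86,000.00 × ((1 + 0.012)^9 − 1) = €86,000.00 × 0.1133318… = €9,746.5345…
Total = €86,000.00 + €9,675.0000 + €9,746.5345… = €105,421.53

€105,421.53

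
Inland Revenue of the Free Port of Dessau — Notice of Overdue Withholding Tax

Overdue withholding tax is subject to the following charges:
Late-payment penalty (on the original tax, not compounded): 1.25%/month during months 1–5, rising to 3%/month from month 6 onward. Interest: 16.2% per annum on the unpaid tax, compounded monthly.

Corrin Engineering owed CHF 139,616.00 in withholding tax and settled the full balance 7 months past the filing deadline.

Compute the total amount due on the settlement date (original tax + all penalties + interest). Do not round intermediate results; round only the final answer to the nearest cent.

CHF 170,459.20

Penalty, months 1–5: 5 × 1.25% × CHF 139,616.00 = CHF 8,726.00
Penalty, months 6–7: 2 × 3% × CHF 139,616.00 = CHF 8,376.96
Interest (16.2%/yr ÷ 12 = 1.35%/month): CHF 139,616.00 × ((1 + 0.0135)^7 − 1) = CHF 13,740.2437…
Total = CHF 139,616.00 + CHF 17,102.9600 + CHF 13,740.2437… = CHF 170,459.20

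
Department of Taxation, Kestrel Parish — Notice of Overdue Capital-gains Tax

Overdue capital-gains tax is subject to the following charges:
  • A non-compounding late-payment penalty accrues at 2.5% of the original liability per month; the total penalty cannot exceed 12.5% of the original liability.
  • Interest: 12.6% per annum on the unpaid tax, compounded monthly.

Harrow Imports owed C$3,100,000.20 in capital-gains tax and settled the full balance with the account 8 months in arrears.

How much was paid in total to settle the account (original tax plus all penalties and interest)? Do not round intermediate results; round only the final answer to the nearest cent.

C$3,757,673.57

Penalty (uncapped): 8 × 2.5% × C$3,100,000.20 = C$620,000.04; cap = 12.5% × C$3,100,000.20 = C$387,500.03… → penalty = C$387,500.03…
Interest (12.6%/yr ÷ 12 = 1.05%/month): C$3,100,000.20 × ((1 + 0.0105)^8 − 1) = C$270,173.3411…
Total = C$3,100,000.20 + C$387,500.0250 + C$270,173.3411… = C$3,757,673.57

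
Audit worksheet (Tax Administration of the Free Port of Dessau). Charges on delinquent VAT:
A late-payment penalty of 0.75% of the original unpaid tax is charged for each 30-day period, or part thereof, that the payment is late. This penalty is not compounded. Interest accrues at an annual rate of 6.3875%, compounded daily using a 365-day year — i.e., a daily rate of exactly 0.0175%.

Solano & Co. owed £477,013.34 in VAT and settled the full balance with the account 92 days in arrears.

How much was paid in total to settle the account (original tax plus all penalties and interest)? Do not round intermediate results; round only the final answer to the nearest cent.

£499,065.13

Penalty periods: ⌈92/30⌉ = 4; penalty = 4 × 0.75% × £477,013.34 = £14,310.40…
Interest: £477,013.34 × ((1 + 0.000175)^92 − 1) = £477,013.34 × 0.01622887… = £7,741.3884…
Total = £477,013.34 + £14,310.4002 + £7,741.3884… = £499,065.13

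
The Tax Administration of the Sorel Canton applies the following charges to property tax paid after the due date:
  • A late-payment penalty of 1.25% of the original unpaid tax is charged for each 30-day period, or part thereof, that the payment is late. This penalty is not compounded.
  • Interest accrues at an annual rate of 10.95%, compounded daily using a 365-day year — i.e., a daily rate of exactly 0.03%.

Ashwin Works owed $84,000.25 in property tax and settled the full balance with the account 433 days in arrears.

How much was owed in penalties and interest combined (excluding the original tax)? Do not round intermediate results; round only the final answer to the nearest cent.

$27,400.24

Penalty periods: ⌈433/30⌉ = 15; penalty = 15 × 1.25% × $84,000.25 = $15,750.05…
Interest: $84,000.25 × ((1 + 0.0003)^433 − 1) = $84,000.25 × 0.13869232… = $11,650.1898…
Penalties + interest = $15,750.0469… + $11,650.1898… = $27,400.24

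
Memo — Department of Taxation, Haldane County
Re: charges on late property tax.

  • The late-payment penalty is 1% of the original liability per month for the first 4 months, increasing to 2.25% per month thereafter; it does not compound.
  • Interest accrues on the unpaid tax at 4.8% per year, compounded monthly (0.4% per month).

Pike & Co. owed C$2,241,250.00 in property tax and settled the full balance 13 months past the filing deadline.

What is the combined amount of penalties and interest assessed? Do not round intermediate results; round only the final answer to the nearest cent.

Penalty, months 1–4: 4 × 1% × C$2,241,250.00 = C$89,650.00
Penalty, months 5–13: 9 × 2.25% × C$2,241,250.00 = C$453,853.13…
Interest: C$2,241,250.00 × ((1 + 0.004)^13 − 1) = C$2,241,250.00 × 0.0532665… = C$119,383.5170…
Penalties + interest = C$543,503.1250 + C$119,383.5170… = C$662,886.64

C$662,886.64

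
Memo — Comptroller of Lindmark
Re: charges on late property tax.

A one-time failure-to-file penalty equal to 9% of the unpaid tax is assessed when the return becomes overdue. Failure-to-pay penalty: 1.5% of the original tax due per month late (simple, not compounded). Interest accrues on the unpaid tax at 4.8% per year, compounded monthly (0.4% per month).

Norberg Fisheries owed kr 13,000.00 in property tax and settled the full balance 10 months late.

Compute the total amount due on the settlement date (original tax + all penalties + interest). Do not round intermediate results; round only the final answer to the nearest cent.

kr 16,649.46

Failure-to-file penalty: 9% × kr 13,000.00 = kr 1,170.00
Failure-to-pay penalty: 10 × 1.5% × kr 13,000.00 = kr 1,950.00
Interest: kr 13,000.00 × ((1 + 0.004)^10 − 1) = kr 13,000.00 × 0.0407277… = kr 529.4605…
Total = kr 13,000.00 + kr 3,120.0000 + kr 529.4605… = kr 16,649.46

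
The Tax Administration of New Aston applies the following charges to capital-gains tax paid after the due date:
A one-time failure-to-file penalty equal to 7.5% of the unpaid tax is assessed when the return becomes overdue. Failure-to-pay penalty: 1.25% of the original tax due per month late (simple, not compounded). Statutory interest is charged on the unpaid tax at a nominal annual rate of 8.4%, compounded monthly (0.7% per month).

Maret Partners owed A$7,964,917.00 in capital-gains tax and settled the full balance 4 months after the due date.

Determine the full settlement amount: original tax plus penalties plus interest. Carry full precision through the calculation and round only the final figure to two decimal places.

Failure-to-file penalty: 7.5% × A$7,964,917.00 = A$597,368.78…
Failure-to-pay penalty = 1.25% × A$7,964,917.00 × 4 mo = A$398,245.85
Interest: A$7,964,917.00 × ((1 + 0.007)^4 − 1) = A$7,964,917.00 × 0.0282954… = A$225,370.3086…
Total = A$7,964,917.00 + A$995,614.6250 + A$225,370.3086… = A$9,185,901.93

A$9,185,901.93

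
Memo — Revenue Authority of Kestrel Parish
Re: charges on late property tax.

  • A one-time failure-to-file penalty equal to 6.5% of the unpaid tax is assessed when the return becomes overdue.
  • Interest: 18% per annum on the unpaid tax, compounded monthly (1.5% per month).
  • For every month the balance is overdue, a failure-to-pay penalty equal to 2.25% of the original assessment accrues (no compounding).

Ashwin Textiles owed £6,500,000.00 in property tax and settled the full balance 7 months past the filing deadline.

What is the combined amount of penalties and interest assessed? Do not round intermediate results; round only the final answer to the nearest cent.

Failure-to-file penalty: 6.5% × £6,500,000.00 = £422,500.00
Failure-to-pay penalty = 2.25% × £6,500,000.00 × 7 mo = £1,023,750.00
Interest: £6,500,000.00 × ((1 + 0.015)^7 − 1) = £6,500,000.00 × 0.1098449… = £713,991.9339…
Penalties + interest = £1,446,250.0000 + £713,991.9339… = £2,160,241.93

£2,160,241.93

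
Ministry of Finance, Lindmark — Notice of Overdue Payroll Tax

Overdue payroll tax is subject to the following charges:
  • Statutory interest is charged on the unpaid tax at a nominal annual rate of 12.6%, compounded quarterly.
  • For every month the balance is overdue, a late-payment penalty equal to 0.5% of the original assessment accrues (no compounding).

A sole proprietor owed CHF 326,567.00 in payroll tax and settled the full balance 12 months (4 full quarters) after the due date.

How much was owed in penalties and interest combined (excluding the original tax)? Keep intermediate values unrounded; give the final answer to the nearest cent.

CHF 62,726.83

Late-payment penalty: 12 × 0.5% × CHF 326,567.00 = CHF 19,594.02
Interest (12.6%/yr ÷ 4 = 3.15%/quarter): CHF 326,567.00 × ((1 + 0.0315)^4 − 1) = CHF 43,132.8087…
Penalties + interest = CHF 19,594.0200 + CHF 43,132.8087… = CHF 62,726.83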